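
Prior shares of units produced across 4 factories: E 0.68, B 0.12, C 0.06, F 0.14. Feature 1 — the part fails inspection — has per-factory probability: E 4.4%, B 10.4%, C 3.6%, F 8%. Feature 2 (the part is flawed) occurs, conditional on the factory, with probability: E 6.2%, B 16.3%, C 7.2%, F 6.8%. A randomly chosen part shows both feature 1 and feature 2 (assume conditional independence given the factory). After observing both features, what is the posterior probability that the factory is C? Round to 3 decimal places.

Compute prior × likelihood for every hypothesis:
  E: 0.68 × 0.044 × 0.062 = 0.00185504
  B: 0.12 × 0.104 × 0.163 = 0.00203424
  C: 0.06 × 0.036 × 0.072 = 0.00015552
  F: 0.14 × 0.08 × 0.068 = 0.0007616
Normalizing constant = 0.0048064.
P(C | evidence) = 0.00015552 / 0.0048064 ≈ 0.032.

0.032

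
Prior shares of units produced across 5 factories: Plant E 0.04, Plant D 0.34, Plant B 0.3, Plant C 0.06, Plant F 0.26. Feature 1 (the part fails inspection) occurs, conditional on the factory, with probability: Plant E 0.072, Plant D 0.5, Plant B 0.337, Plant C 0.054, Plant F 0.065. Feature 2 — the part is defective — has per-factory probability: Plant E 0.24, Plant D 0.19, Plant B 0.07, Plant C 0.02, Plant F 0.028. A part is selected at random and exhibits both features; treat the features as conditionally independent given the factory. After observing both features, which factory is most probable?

Plant D

By Bayes' rule, posterior ∝ prior × likelihood:
  Plant E: 0.04 × 0.072 × 0.24 = 0.0006912
  Plant D: 0.34 × 0.5 × 0.19 = 0.0323
  Plant B: 0.3 × 0.337 × 0.07 = 0.007077
  Plant C: 0.06 × 0.054 × 0.02 = 0.0000648
  Plant F: 0.26 × 0.065 × 0.028 = 0.0004732
Sum = 0.0406062.
Largest term belongs to Plant D, so Plant D is most probable.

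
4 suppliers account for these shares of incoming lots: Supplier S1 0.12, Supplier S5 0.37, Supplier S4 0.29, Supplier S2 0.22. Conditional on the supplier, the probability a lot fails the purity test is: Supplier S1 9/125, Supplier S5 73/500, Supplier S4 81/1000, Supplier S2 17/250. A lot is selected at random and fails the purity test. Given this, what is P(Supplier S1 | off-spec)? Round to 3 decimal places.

0.085

Prior × likelihood for each hypothesis:
  Supplier S1: 0.12 × 0.072 = 0.00864
  Supplier S5: 0.37 × 0.146 = 0.05402
  Supplier S4: 0.29 × 0.081 = 0.02349
  Supplier S2: 0.22 × 0.068 = 0.01496
Sum = 0.10111.
P(Supplier S1 | evidence) = 0.00864 / 0.10111 ≈ 0.085.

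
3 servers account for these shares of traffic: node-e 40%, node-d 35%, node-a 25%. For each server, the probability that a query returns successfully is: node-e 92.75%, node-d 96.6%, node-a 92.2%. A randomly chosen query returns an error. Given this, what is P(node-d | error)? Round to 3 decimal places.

0.197

Taking complements, P(error | each) = node-e 0.0725, node-d 0.034, node-a 0.078.
By Bayes' rule, posterior ∝ prior × likelihood:
  node-e: 0.4 × 0.0725 = 0.029
  node-d: 0.35 × 0.034 = 0.0119
  node-a: 0.25 × 0.078 = 0.0195
Total = 0.0604.
P(node-d | evidence) = 0.0119 / 0.0604 ≈ 0.197.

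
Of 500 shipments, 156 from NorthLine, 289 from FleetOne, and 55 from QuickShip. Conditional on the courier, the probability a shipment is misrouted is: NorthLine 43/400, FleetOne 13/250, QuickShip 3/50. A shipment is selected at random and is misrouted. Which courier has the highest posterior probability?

NorthLine

Prior × likelihood for each hypothesis:
  NorthLine: 0.312 × 0.1075 = 0.03354
  FleetOne: 0.578 × 0.052 = 0.030056
  QuickShip: 0.11 × 0.06 = 0.0066
Sum = 0.070196.
Largest term belongs to NorthLine, so NorthLine is most probable.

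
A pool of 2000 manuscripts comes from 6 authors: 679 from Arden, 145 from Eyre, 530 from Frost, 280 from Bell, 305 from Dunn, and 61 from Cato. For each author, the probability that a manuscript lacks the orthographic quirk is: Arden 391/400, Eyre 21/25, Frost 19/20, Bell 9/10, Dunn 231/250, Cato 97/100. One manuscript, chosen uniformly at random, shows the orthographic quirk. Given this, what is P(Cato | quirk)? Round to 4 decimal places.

Taking complements, P(quirk | each) = Arden 0.0225, Eyre 0.16, Frost 0.05, Bell 0.1, Dunn 0.076, Cato 0.03.
By Bayes' rule, posterior ∝ prior × likelihood:
  Arden: 0.3395 × 0.0225 = 0.00763875
  Eyre: 0.0725 × 0.16 = 0.0116
  Frost: 0.265 × 0.05 = 0.01325
  Bell: 0.14 × 0.1 = 0.014
  Dunn: 0.1525 × 0.076 = 0.01159
  Cato: 0.0305 × 0.03 = 0.000915
Normalizing constant = 0.05899375.
P(Cato | evidence) = 0.000915 / 0.05899375 ≈ 0.0155.

0.0155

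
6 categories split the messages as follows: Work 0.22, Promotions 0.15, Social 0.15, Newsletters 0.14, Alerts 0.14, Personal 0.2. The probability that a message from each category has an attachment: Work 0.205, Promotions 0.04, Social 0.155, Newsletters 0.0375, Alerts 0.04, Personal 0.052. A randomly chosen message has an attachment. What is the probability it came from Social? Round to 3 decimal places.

0.243

Unnormalized posteriors (prior × likelihood):
  Work: 0.22 × 0.205 = 0.0451
  Promotions: 0.15 × 0.04 = 0.006
  Social: 0.15 × 0.155 = 0.02325
  Newsletters: 0.14 × 0.0375 = 0.00525
  Alerts: 0.14 × 0.04 = 0.0056
  Personal: 0.2 × 0.052 = 0.0104
Sum = 0.0956.
P(Social | evidence) = 0.02325 / 0.0956 ≈ 0.243.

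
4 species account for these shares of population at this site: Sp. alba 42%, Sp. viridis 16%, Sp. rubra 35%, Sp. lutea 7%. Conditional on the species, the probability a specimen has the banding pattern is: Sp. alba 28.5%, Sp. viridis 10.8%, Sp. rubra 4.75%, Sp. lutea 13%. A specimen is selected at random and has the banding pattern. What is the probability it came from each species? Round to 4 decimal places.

Compute prior × likelihood for every hypothesis:
  Sp. alba: 0.42 × 0.285 = 0.1197
  Sp. viridis: 0.16 × 0.108 = 0.01728
  Sp. rubra: 0.35 × 0.0475 = 0.016625
  Sp. lutea: 0.07 × 0.13 = 0.0091
Sum = 0.162705.
P(Sp. alba | banded) = 0.1197/0.162705 ≈ 0.7357
P(Sp. viridis | banded) = 0.01728/0.162705 ≈ 0.1062
P(Sp. rubra | banded) = 0.016625/0.162705 ≈ 0.1022
P(Sp. lutea | banded) = 0.0091/0.162705 ≈ 0.0559
(Check: 0.7357+0.1062+0.1022+0.0559 = 1.0000.)

Sp. alba 0.7357, Sp. viridis 0.1062, Sp. rubra 0.1022, Sp. lutea 0.0559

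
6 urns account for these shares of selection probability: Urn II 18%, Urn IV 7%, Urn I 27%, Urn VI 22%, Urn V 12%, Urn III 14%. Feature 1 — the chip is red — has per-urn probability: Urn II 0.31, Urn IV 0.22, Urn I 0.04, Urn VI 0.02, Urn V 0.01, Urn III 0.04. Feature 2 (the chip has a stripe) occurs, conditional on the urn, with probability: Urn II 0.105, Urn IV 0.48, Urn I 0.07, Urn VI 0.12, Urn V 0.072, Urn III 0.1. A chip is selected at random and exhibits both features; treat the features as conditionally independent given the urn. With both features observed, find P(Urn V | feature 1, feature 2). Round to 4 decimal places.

0.0057

By Bayes' rule, posterior ∝ prior × likelihood:
  Urn II: 0.18 × 0.31 × 0.105 = 0.005859
  Urn IV: 0.07 × 0.22 × 0.48 = 0.007392
  Urn I: 0.27 × 0.04 × 0.07 = 0.000756
  Urn VI: 0.22 × 0.02 × 0.12 = 0.000528
  Urn V: 0.12 × 0.01 × 0.072 = 0.0000864
  Urn III: 0.14 × 0.04 × 0.1 = 0.00056
Normalizing constant = 0.0151814.
P(Urn V | evidence) = 0.0000864 / 0.0151814 ≈ 0.0057.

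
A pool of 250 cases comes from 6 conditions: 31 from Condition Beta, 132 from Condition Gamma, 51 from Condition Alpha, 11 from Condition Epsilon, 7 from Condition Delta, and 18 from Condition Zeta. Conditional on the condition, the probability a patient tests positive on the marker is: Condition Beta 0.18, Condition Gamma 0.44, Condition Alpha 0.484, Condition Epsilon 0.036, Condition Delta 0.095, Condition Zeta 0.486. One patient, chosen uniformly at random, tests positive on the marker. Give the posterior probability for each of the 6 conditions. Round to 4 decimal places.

Condition Beta 0.0569, Condition Gamma 0.5917, Condition Alpha 0.2515, Condition Epsilon 0.0040, Condition Delta 0.0068, Condition Zeta 0.0891

Compute prior × likelihood for every hypothesis:
  Condition Beta: 0.124 × 0.18 = 0.02232
  Condition Gamma: 0.528 × 0.44 = 0.23232
  Condition Alpha: 0.204 × 0.484 = 0.098736
  Condition Epsilon: 0.044 × 0.036 = 0.001584
  Condition Delta: 0.028 × 0.095 = 0.00266
  Condition Zeta: 0.072 × 0.486 = 0.034992
Normalizing constant = 0.392612.
P(Condition Beta | marker-positive) = 0.02232/0.392612 ≈ 0.0569
P(Condition Gamma | marker-positive) = 0.23232/0.392612 ≈ 0.5917
P(Condition Alpha | marker-positive) = 0.098736/0.392612 ≈ 0.2515
P(Condition Epsilon | marker-positive) = 0.001584/0.392612 ≈ 0.0040
P(Condition Delta | marker-positive) = 0.00266/0.392612 ≈ 0.0068
P(Condition Zeta | marker-positive) = 0.034992/0.392612 ≈ 0.0891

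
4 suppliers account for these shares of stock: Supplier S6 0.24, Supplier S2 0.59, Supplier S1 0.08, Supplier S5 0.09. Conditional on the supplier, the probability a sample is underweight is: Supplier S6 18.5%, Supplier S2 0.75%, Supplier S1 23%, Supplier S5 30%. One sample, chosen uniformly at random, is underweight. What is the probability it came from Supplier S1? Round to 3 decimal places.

0.195

Prior × likelihood for each hypothesis:
  Supplier S6: 0.24 × 0.185 = 0.0444
  Supplier S2: 0.59 × 0.0075 = 0.004425
  Supplier S1: 0.08 × 0.23 = 0.0184
  Supplier S5: 0.09 × 0.3 = 0.027
Normalizing constant = 0.094225.
P(Supplier S1 | evidence) = 0.0184 / 0.094225 ≈ 0.195.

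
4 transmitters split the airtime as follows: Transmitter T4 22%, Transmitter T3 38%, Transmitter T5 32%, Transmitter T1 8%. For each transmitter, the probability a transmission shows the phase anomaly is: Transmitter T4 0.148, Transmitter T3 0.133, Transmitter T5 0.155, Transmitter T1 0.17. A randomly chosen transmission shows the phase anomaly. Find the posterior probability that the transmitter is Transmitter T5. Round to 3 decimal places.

By Bayes' rule, posterior ∝ prior × likelihood:
  Transmitter T4: 0.22 × 0.148 = 0.03256
  Transmitter T3: 0.38 × 0.133 = 0.05054
  Transmitter T5: 0.32 × 0.155 = 0.0496
  Transmitter T1: 0.08 × 0.17 = 0.0136
Sum = 0.1463.
P(Transmitter T5 | evidence) = 0.0496 / 0.1463 ≈ 0.339.

0.339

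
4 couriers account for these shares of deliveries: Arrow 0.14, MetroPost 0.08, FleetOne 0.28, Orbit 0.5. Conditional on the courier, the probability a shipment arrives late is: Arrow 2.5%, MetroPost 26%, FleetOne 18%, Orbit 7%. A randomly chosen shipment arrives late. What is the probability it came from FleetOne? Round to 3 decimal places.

0.459

By Bayes' rule, posterior ∝ prior × likelihood:
  Arrow: 0.14 × 0.025 = 0.0035
  MetroPost: 0.08 × 0.26 = 0.0208
  FleetOne: 0.28 × 0.18 = 0.0504
  Orbit: 0.5 × 0.07 = 0.035
Total = 0.1097.
P(FleetOne | evidence) = 0.0504 / 0.1097 ≈ 0.459.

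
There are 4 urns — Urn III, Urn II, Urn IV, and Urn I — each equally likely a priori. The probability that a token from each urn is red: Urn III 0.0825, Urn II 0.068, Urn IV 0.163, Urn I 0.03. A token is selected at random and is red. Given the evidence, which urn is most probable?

Since the prior is uniform, the posterior is proportional to the likelihood:
  Urn III: 0.0825
  Urn II: 0.068
  Urn IV: 0.163
  Urn I: 0.03
Normalizing constant = 0.3435.
Largest term belongs to Urn IV, so Urn IV is most probable.

Urn IV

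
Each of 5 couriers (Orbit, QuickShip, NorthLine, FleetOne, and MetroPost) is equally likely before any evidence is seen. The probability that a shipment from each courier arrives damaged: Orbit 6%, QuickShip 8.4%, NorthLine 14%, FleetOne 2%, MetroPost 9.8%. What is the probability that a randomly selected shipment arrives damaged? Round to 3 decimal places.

With a uniform prior (1/5 each), posterior ∝ likelihood:
  Orbit: 0.06
  QuickShip: 0.084
  NorthLine: 0.14
  FleetOne: 0.02
  MetroPost: 0.098
P(damaged) = (1/5) × (0.06 + 0.084 + 0.14 + 0.02 + 0.098) = 0.402/5 ≈ 0.080.

0.080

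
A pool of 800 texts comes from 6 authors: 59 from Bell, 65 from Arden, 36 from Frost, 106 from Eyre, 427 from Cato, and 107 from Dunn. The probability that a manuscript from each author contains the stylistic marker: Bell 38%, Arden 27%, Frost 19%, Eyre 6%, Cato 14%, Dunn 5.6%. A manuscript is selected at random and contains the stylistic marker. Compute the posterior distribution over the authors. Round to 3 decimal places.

Bell 0.188, Arden 0.148, Frost 0.058, Eyre 0.053, Cato 0.503, Dunn 0.050

By Bayes' rule, posterior ∝ prior × likelihood:
  Bell: 0.07375 × 0.38 = 0.028025
  Arden: 0.08125 × 0.27 = 0.0219375
  Frost: 0.045 × 0.19 = 0.00855
  Eyre: 0.1325 × 0.06 = 0.00795
  Cato: 0.53375 × 0.14 = 0.074725
  Dunn: 0.13375 × 0.056 = 0.00749
Normalizing constant = 0.1486775.
P(Bell | marker) = 0.028025/0.1486775 ≈ 0.188
P(Arden | marker) = 0.0219375/0.1486775 ≈ 0.148
P(Frost | marker) = 0.00855/0.1486775 ≈ 0.058
P(Eyre | marker) = 0.00795/0.1486775 ≈ 0.053
P(Cato | marker) = 0.074725/0.1486775 ≈ 0.503
P(Dunn | marker) = 0.00749/0.1486775 ≈ 0.050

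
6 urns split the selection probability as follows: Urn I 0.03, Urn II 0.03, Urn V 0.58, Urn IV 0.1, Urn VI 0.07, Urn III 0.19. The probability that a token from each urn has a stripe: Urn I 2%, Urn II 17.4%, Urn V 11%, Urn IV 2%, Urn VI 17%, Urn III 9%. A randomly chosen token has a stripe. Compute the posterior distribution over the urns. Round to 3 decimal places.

Urn I 0.006, Urn II 0.052, Urn V 0.634, Urn IV 0.020, Urn VI 0.118, Urn III 0.170

Compute prior × likelihood for every hypothesis:
  Urn I: 0.03 × 0.02 = 0.0006
  Urn II: 0.03 × 0.174 = 0.00522
  Urn V: 0.58 × 0.11 = 0.0638
  Urn IV: 0.1 × 0.02 = 0.002
  Urn VI: 0.07 × 0.17 = 0.0119
  Urn III: 0.19 × 0.09 = 0.0171
Total = 0.10062.
P(Urn I | striped) = 0.0006/0.10062 ≈ 0.006
P(Urn II | striped) = 0.00522/0.10062 ≈ 0.052
P(Urn V | striped) = 0.0638/0.10062 ≈ 0.634
P(Urn IV | striped) = 0.002/0.10062 ≈ 0.020
P(Urn VI | striped) = 0.0119/0.10062 ≈ 0.118
P(Urn III | striped) = 0.0171/0.10062 ≈ 0.170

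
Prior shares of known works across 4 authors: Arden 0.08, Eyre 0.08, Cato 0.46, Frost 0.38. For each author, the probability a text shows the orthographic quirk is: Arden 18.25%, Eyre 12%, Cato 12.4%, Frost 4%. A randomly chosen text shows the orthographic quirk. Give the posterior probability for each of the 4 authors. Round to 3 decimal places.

Arden 0.151, Eyre 0.100, Cato 0.591, Frost 0.158

Compute prior × likelihood for every hypothesis:
  Arden: 0.08 × 0.1825 = 0.0146
  Eyre: 0.08 × 0.12 = 0.0096
  Cato: 0.46 × 0.124 = 0.05704
  Frost: 0.38 × 0.04 = 0.0152
Normalizing constant = 0.09644.
P(Arden | quirk) = 0.0146/0.09644 ≈ 0.151
P(Eyre | quirk) = 0.0096/0.09644 ≈ 0.100
P(Cato | quirk) = 0.05704/0.09644 ≈ 0.591
P(Frost | quirk) = 0.0152/0.09644 ≈ 0.158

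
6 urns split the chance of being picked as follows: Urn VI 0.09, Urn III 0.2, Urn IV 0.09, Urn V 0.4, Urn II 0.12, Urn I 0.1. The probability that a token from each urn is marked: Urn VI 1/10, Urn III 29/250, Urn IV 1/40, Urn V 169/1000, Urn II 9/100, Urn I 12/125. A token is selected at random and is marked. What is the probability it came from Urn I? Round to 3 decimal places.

Compute prior × likelihood for every hypothesis:
  Urn VI: 0.09 × 0.1 = 0.009
  Urn III: 0.2 × 0.116 = 0.0232
  Urn IV: 0.09 × 0.025 = 0.00225
  Urn V: 0.4 × 0.169 = 0.0676
  Urn II: 0.12 × 0.09 = 0.0108
  Urn I: 0.1 × 0.096 = 0.0096
Sum = 0.12245.
P(Urn I | evidence) = 0.0096 / 0.12245 ≈ 0.078.

0.078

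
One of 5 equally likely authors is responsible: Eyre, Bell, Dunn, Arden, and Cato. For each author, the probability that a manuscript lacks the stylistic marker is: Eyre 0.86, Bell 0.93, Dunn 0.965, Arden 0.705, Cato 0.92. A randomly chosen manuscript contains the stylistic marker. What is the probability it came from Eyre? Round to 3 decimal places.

Taking complements, P(marker | each) = Eyre 0.14, Bell 0.07, Dunn 0.035, Arden 0.295, Cato 0.08.
With a uniform prior (1/5 each), posterior ∝ likelihood:
  Eyre: 0.14
  Bell: 0.07
  Dunn: 0.035
  Arden: 0.295
  Cato: 0.08
Sum = 0.62.
P(Eyre | evidence) = 0.14 / 0.62 ≈ 0.226.

0.226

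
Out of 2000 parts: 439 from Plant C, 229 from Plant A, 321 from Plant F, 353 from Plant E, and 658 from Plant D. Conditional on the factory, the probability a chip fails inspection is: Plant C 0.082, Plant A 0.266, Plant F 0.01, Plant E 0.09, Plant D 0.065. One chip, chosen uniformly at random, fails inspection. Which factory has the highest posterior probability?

Plant A

Compute prior × likelihood for every hypothesis:
  Plant C: 0.2195 × 0.082 = 0.017999
  Plant A: 0.1145 × 0.266 = 0.030457
  Plant F: 0.1605 × 0.01 = 0.001605
  Plant E: 0.1765 × 0.09 = 0.015885
  Plant D: 0.329 × 0.065 = 0.021385
Normalizing constant = 0.087331.
Largest term belongs to Plant A, so Plant A is most probable.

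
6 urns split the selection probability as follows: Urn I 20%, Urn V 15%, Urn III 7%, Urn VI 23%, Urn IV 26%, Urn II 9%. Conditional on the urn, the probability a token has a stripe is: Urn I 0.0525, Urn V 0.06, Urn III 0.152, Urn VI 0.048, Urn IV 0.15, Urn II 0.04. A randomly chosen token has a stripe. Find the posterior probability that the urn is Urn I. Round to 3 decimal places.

Compute prior × likelihood for every hypothesis:
  Urn I: 0.2 × 0.0525 = 0.0105
  Urn V: 0.15 × 0.06 = 0.009
  Urn III: 0.07 × 0.152 = 0.01064
  Urn VI: 0.23 × 0.048 = 0.01104
  Urn IV: 0.26 × 0.15 = 0.039
  Urn II: 0.09 × 0.04 = 0.0036
Sum = 0.08378.
P(Urn I | evidence) = 0.0105 / 0.08378 ≈ 0.125.

0.125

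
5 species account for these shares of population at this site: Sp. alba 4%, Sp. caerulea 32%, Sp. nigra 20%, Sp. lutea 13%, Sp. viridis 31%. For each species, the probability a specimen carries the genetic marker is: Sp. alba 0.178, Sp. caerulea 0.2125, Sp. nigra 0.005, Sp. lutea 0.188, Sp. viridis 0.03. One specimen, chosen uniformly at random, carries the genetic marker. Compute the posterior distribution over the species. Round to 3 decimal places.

Compute prior × likelihood for every hypothesis:
  Sp. alba: 0.04 × 0.178 = 0.00712
  Sp. caerulea: 0.32 × 0.2125 = 0.068
  Sp. nigra: 0.2 × 0.005 = 0.001
  Sp. lutea: 0.13 × 0.188 = 0.02444
  Sp. viridis: 0.31 × 0.03 = 0.0093
Total = 0.10986.
P(Sp. alba | marker) = 0.00712/0.10986 ≈ 0.065
P(Sp. caerulea | marker) = 0.068/0.10986 ≈ 0.619
P(Sp. nigra | marker) = 0.001/0.10986 ≈ 0.009
P(Sp. lutea | marker) = 0.02444/0.10986 ≈ 0.222
P(Sp. viridis | marker) = 0.0093/0.10986 ≈ 0.085

Sp. alba 0.065, Sp. caerulea 0.619, Sp. nigra 0.009, Sp. lutea 0.222, Sp. viridis 0.085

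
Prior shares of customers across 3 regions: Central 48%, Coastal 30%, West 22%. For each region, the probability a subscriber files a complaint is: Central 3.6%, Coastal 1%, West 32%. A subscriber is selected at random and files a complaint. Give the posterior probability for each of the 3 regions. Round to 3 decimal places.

Central 0.191, Coastal 0.033, West 0.776

By Bayes' rule, posterior ∝ prior × likelihood:
  Central: 0.48 × 0.036 = 0.01728
  Coastal: 0.3 × 0.01 = 0.003
  West: 0.22 × 0.32 = 0.0704
Normalizing constant = 0.09068.
P(Central | complaint) = 0.01728/0.09068 ≈ 0.191
P(Coastal | complaint) = 0.003/0.09068 ≈ 0.033
P(West | complaint) = 0.0704/0.09068 ≈ 0.776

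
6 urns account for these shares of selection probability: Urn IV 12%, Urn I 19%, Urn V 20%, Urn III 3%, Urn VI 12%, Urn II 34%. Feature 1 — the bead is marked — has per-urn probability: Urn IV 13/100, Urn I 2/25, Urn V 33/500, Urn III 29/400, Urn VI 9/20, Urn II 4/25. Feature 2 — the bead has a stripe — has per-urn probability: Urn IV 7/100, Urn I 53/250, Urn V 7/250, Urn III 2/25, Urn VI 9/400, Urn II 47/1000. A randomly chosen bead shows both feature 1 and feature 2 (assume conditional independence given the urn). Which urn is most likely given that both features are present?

Urn I

Prior × likelihood for each hypothesis:
  Urn IV: 0.12 × 0.13 × 0.07 = 0.001092
  Urn I: 0.19 × 0.08 × 0.212 = 0.0032224
  Urn V: 0.2 × 0.066 × 0.028 = 0.0003696
  Urn III: 0.03 × 0.0725 × 0.08 = 0.000174
  Urn VI: 0.12 × 0.45 × 0.0225 = 0.001215
  Urn II: 0.34 × 0.16 × 0.047 = 0.0025568
Sum = 0.0086298.
Largest term belongs to Urn I, so Urn I is most probable.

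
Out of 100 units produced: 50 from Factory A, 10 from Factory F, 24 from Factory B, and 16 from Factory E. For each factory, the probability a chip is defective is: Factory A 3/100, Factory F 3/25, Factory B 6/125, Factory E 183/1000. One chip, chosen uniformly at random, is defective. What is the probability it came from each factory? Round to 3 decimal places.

Unnormalized posteriors (prior × likelihood):
  Factory A: 0.5 × 0.03 = 0.015
  Factory F: 0.1 × 0.12 = 0.012
  Factory B: 0.24 × 0.048 = 0.01152
  Factory E: 0.16 × 0.183 = 0.02928
Normalizing constant = 0.0678.
P(Factory A | defective) = 0.015/0.0678 ≈ 0.221
P(Factory F | defective) = 0.012/0.0678 ≈ 0.177
P(Factory B | defective) = 0.01152/0.0678 ≈ 0.170
P(Factory E | defective) = 0.02928/0.0678 ≈ 0.432

Factory A 0.221, Factory F 0.177, Factory B 0.170, Factory E 0.432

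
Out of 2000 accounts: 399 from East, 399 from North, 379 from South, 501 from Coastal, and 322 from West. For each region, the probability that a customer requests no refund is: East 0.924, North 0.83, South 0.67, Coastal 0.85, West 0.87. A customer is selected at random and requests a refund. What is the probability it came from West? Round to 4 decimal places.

Taking complements, P(refund | each) = East 0.076, North 0.17, South 0.33, Coastal 0.15, West 0.13.
Prior × likelihood for each hypothesis:
  East: 0.1995 × 0.076 = 0.015162
  North: 0.1995 × 0.17 = 0.033915
  South: 0.1895 × 0.33 = 0.062535
  Coastal: 0.2505 × 0.15 = 0.037575
  West: 0.161 × 0.13 = 0.02093
Normalizing constant = 0.170117.
P(West | evidence) = 0.02093 / 0.170117 ≈ 0.1230.

0.1230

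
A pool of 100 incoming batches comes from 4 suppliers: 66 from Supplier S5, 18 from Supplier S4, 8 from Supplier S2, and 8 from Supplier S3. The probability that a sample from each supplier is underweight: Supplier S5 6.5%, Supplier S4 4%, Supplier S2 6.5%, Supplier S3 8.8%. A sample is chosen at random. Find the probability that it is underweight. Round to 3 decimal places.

0.062

Unnormalized posteriors (prior × likelihood):
  Supplier S5: 0.66 × 0.065 = 0.0429
  Supplier S4: 0.18 × 0.04 = 0.0072
  Supplier S2: 0.08 × 0.065 = 0.0052
  Supplier S3: 0.08 × 0.088 = 0.00704
P(underweight) = 0.0429 + 0.0072 + 0.0052 + 0.00704 = 0.06234 → 0.062.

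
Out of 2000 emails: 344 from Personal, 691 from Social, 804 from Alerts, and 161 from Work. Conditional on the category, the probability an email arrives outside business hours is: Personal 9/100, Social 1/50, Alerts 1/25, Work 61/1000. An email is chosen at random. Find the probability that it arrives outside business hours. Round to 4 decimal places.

0.0434

By Bayes' rule, posterior ∝ prior × likelihood:
  Personal: 0.172 × 0.09 = 0.01548
  Social: 0.3455 × 0.02 = 0.00691
  Alerts: 0.402 × 0.04 = 0.01608
  Work: 0.0805 × 0.061 = 0.0049105
P(off-hours) = 0.01548 + 0.00691 + 0.01608 + 0.0049105 = 0.0433805 → 0.0434.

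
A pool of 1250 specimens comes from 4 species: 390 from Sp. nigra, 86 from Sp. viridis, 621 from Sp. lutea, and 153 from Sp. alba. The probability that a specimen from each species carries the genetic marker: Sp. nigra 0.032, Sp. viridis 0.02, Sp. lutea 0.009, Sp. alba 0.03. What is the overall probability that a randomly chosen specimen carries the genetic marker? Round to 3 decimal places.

By Bayes' rule, posterior ∝ prior × likelihood:
  Sp. nigra: 0.312 × 0.032 = 0.009984
  Sp. viridis: 0.0688 × 0.02 = 0.001376
  Sp. lutea: 0.4968 × 0.009 = 0.0044712
  Sp. alba: 0.1224 × 0.03 = 0.003672
P(marker) = 0.009984 + 0.001376 + 0.0044712 + 0.003672 = 0.0195032 → 0.020.

0.020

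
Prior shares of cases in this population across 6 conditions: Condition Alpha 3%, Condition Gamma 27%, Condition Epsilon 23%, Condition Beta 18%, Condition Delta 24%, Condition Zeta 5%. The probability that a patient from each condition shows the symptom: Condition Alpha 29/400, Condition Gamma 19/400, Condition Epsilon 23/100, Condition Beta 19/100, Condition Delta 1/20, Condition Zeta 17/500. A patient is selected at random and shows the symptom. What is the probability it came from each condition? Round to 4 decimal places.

Condition Alpha 0.0188, Condition Gamma 0.1108, Condition Epsilon 0.4568, Condition Beta 0.2953, Condition Delta 0.1036, Condition Zeta 0.0147

Compute prior × likelihood for every hypothesis:
  Condition Alpha: 0.03 × 0.0725 = 0.002175
  Condition Gamma: 0.27 × 0.0475 = 0.012825
  Condition Epsilon: 0.23 × 0.23 = 0.0529
  Condition Beta: 0.18 × 0.19 = 0.0342
  Condition Delta: 0.24 × 0.05 = 0.012
  Condition Zeta: 0.05 × 0.034 = 0.0017
Normalizing constant = 0.1158.
P(Condition Alpha | symptomatic) = 0.002175/0.1158 ≈ 0.0188
P(Condition Gamma | symptomatic) = 0.012825/0.1158 ≈ 0.1108
P(Condition Epsilon | symptomatic) = 0.0529/0.1158 ≈ 0.4568
P(Condition Beta | symptomatic) = 0.0342/0.1158 ≈ 0.2953
P(Condition Delta | symptomatic) = 0.012/0.1158 ≈ 0.1036
P(Condition Zeta | symptomatic) = 0.0017/0.1158 ≈ 0.0147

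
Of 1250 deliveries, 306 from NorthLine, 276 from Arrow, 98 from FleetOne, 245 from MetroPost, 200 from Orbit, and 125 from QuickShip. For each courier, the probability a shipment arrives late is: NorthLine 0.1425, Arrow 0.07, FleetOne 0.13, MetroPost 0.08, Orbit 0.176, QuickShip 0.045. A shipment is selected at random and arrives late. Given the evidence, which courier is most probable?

NorthLine

By Bayes' rule, posterior ∝ prior × likelihood:
  NorthLine: 0.2448 × 0.1425 = 0.034884
  Arrow: 0.2208 × 0.07 = 0.015456
  FleetOne: 0.0784 × 0.13 = 0.010192
  MetroPost: 0.196 × 0.08 = 0.01568
  Orbit: 0.16 × 0.176 = 0.02816
  QuickShip: 0.1 × 0.045 = 0.0045
Sum = 0.108872.
Largest term belongs to NorthLine, so NorthLine is most probable.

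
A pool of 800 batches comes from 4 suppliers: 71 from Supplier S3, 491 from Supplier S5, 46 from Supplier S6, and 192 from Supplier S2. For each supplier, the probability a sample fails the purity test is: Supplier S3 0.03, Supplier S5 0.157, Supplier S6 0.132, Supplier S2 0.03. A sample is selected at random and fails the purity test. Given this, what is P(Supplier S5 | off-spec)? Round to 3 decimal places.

0.847

By Bayes' rule, posterior ∝ prior × likelihood:
  Supplier S3: 0.08875 × 0.03 = 0.0026625
  Supplier S5: 0.61375 × 0.157 = 0.09635875
  Supplier S6: 0.0575 × 0.132 = 0.00759
  Supplier S2: 0.24 × 0.03 = 0.0072
Sum = 0.11381125.
P(Supplier S5 | evidence) = 0.09635875 / 0.11381125 ≈ 0.847.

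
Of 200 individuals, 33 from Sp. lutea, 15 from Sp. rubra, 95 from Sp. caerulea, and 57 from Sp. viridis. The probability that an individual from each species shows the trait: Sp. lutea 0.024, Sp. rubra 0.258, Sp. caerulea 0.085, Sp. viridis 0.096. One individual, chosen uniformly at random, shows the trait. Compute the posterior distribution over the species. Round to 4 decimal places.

Sp. lutea 0.0435, Sp. rubra 0.2125, Sp. caerulea 0.4435, Sp. viridis 0.3005

Compute prior × likelihood for every hypothesis:
  Sp. lutea: 0.165 × 0.024 = 0.00396
  Sp. rubra: 0.075 × 0.258 = 0.01935
  Sp. caerulea: 0.475 × 0.085 = 0.040375
  Sp. viridis: 0.285 × 0.096 = 0.02736
Total = 0.091045.
P(Sp. lutea | trait) = 0.00396/0.091045 ≈ 0.0435
P(Sp. rubra | trait) = 0.01935/0.091045 ≈ 0.2125
P(Sp. caerulea | trait) = 0.040375/0.091045 ≈ 0.4435
P(Sp. viridis | trait) = 0.02736/0.091045 ≈ 0.3005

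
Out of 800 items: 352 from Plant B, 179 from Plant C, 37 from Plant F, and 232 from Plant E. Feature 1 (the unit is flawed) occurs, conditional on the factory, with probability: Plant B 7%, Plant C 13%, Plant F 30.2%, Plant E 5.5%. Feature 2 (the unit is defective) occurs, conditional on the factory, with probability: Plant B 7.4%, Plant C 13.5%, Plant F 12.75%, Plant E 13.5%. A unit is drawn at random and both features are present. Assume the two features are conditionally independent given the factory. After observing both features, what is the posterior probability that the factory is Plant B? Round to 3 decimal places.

0.225

Prior × likelihood for each hypothesis:
  Plant B: 0.44 × 0.07 × 0.074 = 0.0022792
  Plant C: 0.22375 × 0.13 × 0.135 = 0.0039268125
  Plant F: 0.04625 × 0.302 × 0.1275 = 0.00178085625
  Plant E: 0.29 × 0.055 × 0.135 = 0.00215325
Sum = 0.01014011875.
P(Plant B | evidence) = 0.0022792 / 0.01014011875 ≈ 0.225.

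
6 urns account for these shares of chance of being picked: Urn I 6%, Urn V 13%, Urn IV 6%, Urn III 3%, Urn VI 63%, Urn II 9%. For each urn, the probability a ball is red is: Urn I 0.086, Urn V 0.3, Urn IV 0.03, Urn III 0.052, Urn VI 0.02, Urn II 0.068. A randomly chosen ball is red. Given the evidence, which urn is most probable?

Prior × likelihood for each hypothesis:
  Urn I: 0.06 × 0.086 = 0.00516
  Urn V: 0.13 × 0.3 = 0.039
  Urn IV: 0.06 × 0.03 = 0.0018
  Urn III: 0.03 × 0.052 = 0.00156
  Urn VI: 0.63 × 0.02 = 0.0126
  Urn II: 0.09 × 0.068 = 0.00612
Sum = 0.06624.
Largest term belongs to Urn V, so Urn V is most probable.

Urn V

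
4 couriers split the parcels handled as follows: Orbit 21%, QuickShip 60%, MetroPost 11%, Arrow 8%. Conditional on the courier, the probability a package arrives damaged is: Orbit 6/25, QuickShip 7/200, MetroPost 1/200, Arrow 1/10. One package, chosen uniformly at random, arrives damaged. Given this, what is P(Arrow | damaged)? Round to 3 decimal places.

Compute prior × likelihood for every hypothesis:
  Orbit: 0.21 × 0.24 = 0.0504
  QuickShip: 0.6 × 0.035 = 0.021
  MetroPost: 0.11 × 0.005 = 0.00055
  Arrow: 0.08 × 0.1 = 0.008
Sum = 0.07995.
P(Arrow | evidence) = 0.008 / 0.07995 ≈ 0.100.

0.100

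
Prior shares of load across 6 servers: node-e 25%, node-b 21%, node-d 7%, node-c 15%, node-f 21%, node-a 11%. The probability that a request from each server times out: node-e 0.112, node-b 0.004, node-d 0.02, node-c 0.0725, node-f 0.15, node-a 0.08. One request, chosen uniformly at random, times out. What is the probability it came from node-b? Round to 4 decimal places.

0.0103

Compute prior × likelihood for every hypothesis:
  node-e: 0.25 × 0.112 = 0.028
  node-b: 0.21 × 0.004 = 0.00084
  node-d: 0.07 × 0.02 = 0.0014
  node-c: 0.15 × 0.0725 = 0.010875
  node-f: 0.21 × 0.15 = 0.0315
  node-a: 0.11 × 0.08 = 0.0088
Normalizing constant = 0.081415.
P(node-b | evidence) = 0.00084 / 0.081415 ≈ 0.0103.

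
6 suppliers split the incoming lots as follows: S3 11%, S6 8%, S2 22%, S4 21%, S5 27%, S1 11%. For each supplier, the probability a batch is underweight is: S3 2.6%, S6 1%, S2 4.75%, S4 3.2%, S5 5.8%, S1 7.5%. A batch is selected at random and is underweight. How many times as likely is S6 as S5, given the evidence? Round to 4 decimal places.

0.0511

By Bayes' rule, posterior ∝ prior × likelihood:
  S3: 0.11 × 0.026 = 0.00286
  S6: 0.08 × 0.01 = 0.0008
  S2: 0.22 × 0.0475 = 0.01045
  S4: 0.21 × 0.032 = 0.00672
  S5: 0.27 × 0.058 = 0.01566
  S1: 0.11 × 0.075 = 0.00825
Normalizing constant = 0.04474.
The ratio is 0.0008 / 0.01566 (the normalizer cancels) = 0.0511.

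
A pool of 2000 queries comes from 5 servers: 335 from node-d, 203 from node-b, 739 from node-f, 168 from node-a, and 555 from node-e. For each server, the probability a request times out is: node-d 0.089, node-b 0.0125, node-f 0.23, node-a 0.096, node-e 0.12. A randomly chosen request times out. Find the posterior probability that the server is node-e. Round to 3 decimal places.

Prior × likelihood for each hypothesis:
  node-d: 0.1675 × 0.089 = 0.0149075
  node-b: 0.1015 × 0.0125 = 0.00126875
  node-f: 0.3695 × 0.23 = 0.084985
  node-a: 0.084 × 0.096 = 0.008064
  node-e: 0.2775 × 0.12 = 0.0333
Normalizing constant = 0.14252525.
P(node-e | evidence) = 0.0333 / 0.14252525 ≈ 0.234.

0.234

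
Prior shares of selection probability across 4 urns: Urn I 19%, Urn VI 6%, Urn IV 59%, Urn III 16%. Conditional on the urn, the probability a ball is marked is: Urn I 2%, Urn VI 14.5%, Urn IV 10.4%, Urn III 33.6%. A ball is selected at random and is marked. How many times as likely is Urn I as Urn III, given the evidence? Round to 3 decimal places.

Prior × likelihood for each hypothesis:
  Urn I: 0.19 × 0.02 = 0.0038
  Urn VI: 0.06 × 0.145 = 0.0087
  Urn IV: 0.59 × 0.104 = 0.06136
  Urn III: 0.16 × 0.336 = 0.05376
Normalizing constant = 0.12762.
The ratio is 0.0038 / 0.05376 (the normalizer cancels) = 0.071.

0.071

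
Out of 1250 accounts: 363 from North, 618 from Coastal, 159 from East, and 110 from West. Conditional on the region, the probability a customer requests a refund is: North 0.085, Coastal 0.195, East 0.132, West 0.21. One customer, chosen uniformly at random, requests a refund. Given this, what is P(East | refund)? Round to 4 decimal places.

By Bayes' rule, posterior ∝ prior × likelihood:
  North: 0.2904 × 0.085 = 0.024684
  Coastal: 0.4944 × 0.195 = 0.096408
  East: 0.1272 × 0.132 = 0.0167904
  West: 0.088 × 0.21 = 0.01848
Normalizing constant = 0.1563624.
P(East | evidence) = 0.0167904 / 0.1563624 ≈ 0.1074.

0.1074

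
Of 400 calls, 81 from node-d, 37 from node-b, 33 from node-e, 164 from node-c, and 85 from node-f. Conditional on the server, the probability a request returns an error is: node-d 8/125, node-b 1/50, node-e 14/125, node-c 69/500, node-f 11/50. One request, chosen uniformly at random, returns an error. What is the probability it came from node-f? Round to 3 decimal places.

0.367

By Bayes' rule, posterior ∝ prior × likelihood:
  node-d: 0.2025 × 0.064 = 0.01296
  node-b: 0.0925 × 0.02 = 0.00185
  node-e: 0.0825 × 0.112 = 0.00924
  node-c: 0.41 × 0.138 = 0.05658
  node-f: 0.2125 × 0.22 = 0.04675
Total = 0.12738.
P(node-f | evidence) = 0.04675 / 0.12738 ≈ 0.367.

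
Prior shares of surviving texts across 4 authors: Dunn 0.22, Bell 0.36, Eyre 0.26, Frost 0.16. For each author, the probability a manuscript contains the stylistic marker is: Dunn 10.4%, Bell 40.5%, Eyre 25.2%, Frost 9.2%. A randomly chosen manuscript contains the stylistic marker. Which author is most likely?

Bell

By Bayes' rule, posterior ∝ prior × likelihood:
  Dunn: 0.22 × 0.104 = 0.02288
  Bell: 0.36 × 0.405 = 0.1458
  Eyre: 0.26 × 0.252 = 0.06552
  Frost: 0.16 × 0.092 = 0.01472
Sum = 0.24892.
Largest term belongs to Bell, so Bell is most probable.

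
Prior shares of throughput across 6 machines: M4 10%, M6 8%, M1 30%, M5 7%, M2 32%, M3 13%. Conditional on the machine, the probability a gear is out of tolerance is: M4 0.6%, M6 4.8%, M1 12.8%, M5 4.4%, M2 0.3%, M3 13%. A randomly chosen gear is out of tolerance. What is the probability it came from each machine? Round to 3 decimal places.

Unnormalized posteriors (prior × likelihood):
  M4: 0.1 × 0.006 = 0.0006
  M6: 0.08 × 0.048 = 0.00384
  M1: 0.3 × 0.128 = 0.0384
  M5: 0.07 × 0.044 = 0.00308
  M2: 0.32 × 0.003 = 0.00096
  M3: 0.13 × 0.13 = 0.0169
Sum = 0.06378.
P(M4 | oversize) = 0.0006/0.06378 ≈ 0.009
P(M6 | oversize) = 0.00384/0.06378 ≈ 0.060
P(M1 | oversize) = 0.0384/0.06378 ≈ 0.602
P(M5 | oversize) = 0.00308/0.06378 ≈ 0.048
P(M2 | oversize) = 0.00096/0.06378 ≈ 0.015
P(M3 | oversize) = 0.0169/0.06378 ≈ 0.265

M4 0.009, M6 0.060, M1 0.602, M5 0.048, M2 0.015, M3 0.265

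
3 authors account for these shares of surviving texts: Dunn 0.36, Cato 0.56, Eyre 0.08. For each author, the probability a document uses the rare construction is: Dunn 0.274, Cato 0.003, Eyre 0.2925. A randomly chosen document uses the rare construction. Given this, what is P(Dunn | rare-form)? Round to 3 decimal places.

0.797

Unnormalized posteriors (prior × likelihood):
  Dunn: 0.36 × 0.274 = 0.09864
  Cato: 0.56 × 0.003 = 0.00168
  Eyre: 0.08 × 0.2925 = 0.0234
Normalizing constant = 0.12372.
P(Dunn | evidence) = 0.09864 / 0.12372 ≈ 0.797.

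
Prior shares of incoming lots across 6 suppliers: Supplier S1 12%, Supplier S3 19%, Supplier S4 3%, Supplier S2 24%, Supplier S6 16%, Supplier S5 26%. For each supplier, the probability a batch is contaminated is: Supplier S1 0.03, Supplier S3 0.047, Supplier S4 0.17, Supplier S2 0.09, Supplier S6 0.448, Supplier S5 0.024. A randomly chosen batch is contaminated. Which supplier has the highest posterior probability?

Prior × likelihood for each hypothesis:
  Supplier S1: 0.12 × 0.03 = 0.0036
  Supplier S3: 0.19 × 0.047 = 0.00893
  Supplier S4: 0.03 × 0.17 = 0.0051
  Supplier S2: 0.24 × 0.09 = 0.0216
  Supplier S6: 0.16 × 0.448 = 0.07168
  Supplier S5: 0.26 × 0.024 = 0.00624
Normalizing constant = 0.11715.
Largest term belongs to Supplier S6, so Supplier S6 is most probable.

Supplier S6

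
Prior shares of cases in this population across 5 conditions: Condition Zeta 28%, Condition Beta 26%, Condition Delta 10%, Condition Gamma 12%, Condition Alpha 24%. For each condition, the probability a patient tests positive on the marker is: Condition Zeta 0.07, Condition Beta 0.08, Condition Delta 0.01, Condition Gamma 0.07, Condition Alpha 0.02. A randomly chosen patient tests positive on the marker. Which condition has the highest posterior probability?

Unnormalized posteriors (prior × likelihood):
  Condition Zeta: 0.28 × 0.07 = 0.0196
  Condition Beta: 0.26 × 0.08 = 0.0208
  Condition Delta: 0.1 × 0.01 = 0.001
  Condition Gamma: 0.12 × 0.07 = 0.0084
  Condition Alpha: 0.24 × 0.02 = 0.0048
Sum = 0.0546.
Largest term belongs to Condition Beta, so Condition Beta is most probable.

Condition Beta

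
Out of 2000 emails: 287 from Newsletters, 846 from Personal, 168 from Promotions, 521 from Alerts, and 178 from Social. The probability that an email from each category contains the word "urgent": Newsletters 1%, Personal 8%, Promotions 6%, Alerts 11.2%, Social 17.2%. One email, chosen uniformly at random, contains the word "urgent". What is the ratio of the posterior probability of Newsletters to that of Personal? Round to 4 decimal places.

Unnormalized posteriors (prior × likelihood):
  Newsletters: 0.1435 × 0.01 = 0.001435
  Personal: 0.423 × 0.08 = 0.03384
  Promotions: 0.084 × 0.06 = 0.00504
  Alerts: 0.2605 × 0.112 = 0.029176
  Social: 0.089 × 0.172 = 0.015308
Normalizing constant = 0.084799.
The ratio is 0.001435 / 0.03384 (the normalizer cancels) = 0.0424.

0.0424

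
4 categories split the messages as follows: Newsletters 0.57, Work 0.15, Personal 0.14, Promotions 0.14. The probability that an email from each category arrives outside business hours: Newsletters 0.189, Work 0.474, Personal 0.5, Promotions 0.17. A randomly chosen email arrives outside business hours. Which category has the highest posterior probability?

Newsletters

Prior × likelihood for each hypothesis:
  Newsletters: 0.57 × 0.189 = 0.10773
  Work: 0.15 × 0.474 = 0.0711
  Personal: 0.14 × 0.5 = 0.07
  Promotions: 0.14 × 0.17 = 0.0238
Total = 0.27263.
Largest term belongs to Newsletters, so Newsletters is most probable.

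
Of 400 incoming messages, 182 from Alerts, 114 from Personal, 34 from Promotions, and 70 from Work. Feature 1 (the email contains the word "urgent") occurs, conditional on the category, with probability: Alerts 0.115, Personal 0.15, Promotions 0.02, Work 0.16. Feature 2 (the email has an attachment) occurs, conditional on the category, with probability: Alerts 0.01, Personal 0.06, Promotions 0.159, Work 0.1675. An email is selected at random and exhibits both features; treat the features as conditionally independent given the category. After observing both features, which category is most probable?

Work

Compute prior × likelihood for every hypothesis:
  Alerts: 0.455 × 0.115 × 0.01 = 0.00052325
  Personal: 0.285 × 0.15 × 0.06 = 0.002565
  Promotions: 0.085 × 0.02 × 0.159 = 0.0002703
  Work: 0.175 × 0.16 × 0.1675 = 0.00469
Sum = 0.00804855.
Largest term belongs to Work, so Work is most probable.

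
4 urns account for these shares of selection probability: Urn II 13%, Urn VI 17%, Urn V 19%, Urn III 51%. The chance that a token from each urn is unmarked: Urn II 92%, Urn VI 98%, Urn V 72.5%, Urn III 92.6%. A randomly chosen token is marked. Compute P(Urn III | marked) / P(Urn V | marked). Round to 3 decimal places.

Taking complements, P(marked | each) = Urn II 0.08, Urn VI 0.02, Urn V 0.275, Urn III 0.074.
Compute prior × likelihood for every hypothesis:
  Urn II: 0.13 × 0.08 = 0.0104
  Urn VI: 0.17 × 0.02 = 0.0034
  Urn V: 0.19 × 0.275 = 0.05225
  Urn III: 0.51 × 0.074 = 0.03774
Total = 0.10379.
The ratio is 0.03774 / 0.05225 (the normalizer cancels) = 0.722.

0.722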